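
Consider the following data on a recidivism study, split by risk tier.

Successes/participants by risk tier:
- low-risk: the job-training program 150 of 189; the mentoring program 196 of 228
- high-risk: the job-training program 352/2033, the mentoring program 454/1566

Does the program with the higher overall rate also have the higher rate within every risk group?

Low-risk: the job-training program 150/189 = 79.4%, the mentoring program 196/228 = 86.0% → the mentoring program
High-risk: the job-training program 352/2033 = 17.3%, the mentoring program 454/1566 = 29.0% → the mentoring program
Overall: the job-training program 502/2222 = 22.6%, the mentoring program 650/1794 = 36.2% → the mentoring program
The mentoring program wins overall and in every risk group — no reversal.

Yes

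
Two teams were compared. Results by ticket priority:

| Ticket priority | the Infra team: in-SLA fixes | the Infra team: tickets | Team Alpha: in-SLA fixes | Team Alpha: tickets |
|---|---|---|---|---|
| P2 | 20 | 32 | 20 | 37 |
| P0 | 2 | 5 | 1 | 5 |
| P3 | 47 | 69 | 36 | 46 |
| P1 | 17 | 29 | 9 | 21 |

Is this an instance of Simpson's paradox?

P2: the Infra team 20/32 = 62.5%, Team Alpha 20/37 = 54.1% → the Infra team
P0: the Infra team 2/5 = 40.0%, Team Alpha 1/5 = 20.0% → the Infra team
P3: the Infra team 47/69 = 68.1%, Team Alpha 36/46 = 78.3% → Team Alpha
P1: the Infra team 17/29 = 58.6%, Team Alpha 9/21 = 42.9% → the Infra team
Overall: the Infra team 86/135 = 63.7%, Team Alpha 66/109 = 60.6% → the Infra team
Neither sweeps: the Infra team wins 3 of 4 groups, Team Alpha wins 1. The Infra team wins overall but not every group — no Simpson reversal.

No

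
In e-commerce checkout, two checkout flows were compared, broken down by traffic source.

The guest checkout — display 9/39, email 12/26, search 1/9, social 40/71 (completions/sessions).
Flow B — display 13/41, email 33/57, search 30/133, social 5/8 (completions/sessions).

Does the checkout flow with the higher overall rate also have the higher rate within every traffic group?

No

Display: the guest checkout 9/39 = 23.1%, Flow B 13/41 = 31.7% → Flow B
Email: the guest checkout 12/26 = 46.2%, Flow B 33/57 = 57.9% → Flow B
Search: the guest checkout 1/9 = 11.1%, Flow B 30/133 = 22.6% → Flow B
Social: the guest checkout 40/71 = 56.3%, Flow B 5/8 = 62.5% → Flow B
Overall: the guest checkout 62/145 = 42.8%, Flow B 81/239 = 33.9% → the guest checkout
Flow B wins each traffic group but the guest checkout wins overall — the comparison reverses. Flow B's sessions skew toward search, which has a lower base rate.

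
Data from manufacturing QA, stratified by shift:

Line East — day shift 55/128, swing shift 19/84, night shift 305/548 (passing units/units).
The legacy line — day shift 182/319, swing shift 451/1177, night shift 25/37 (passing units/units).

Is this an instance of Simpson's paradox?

Day shift: Line East 55/128 = 43.0%, the legacy line 182/319 = 57.1% → the legacy line
Swing shift: Line East 19/84 = 22.6%, the legacy line 451/1177 = 38.3% → the legacy line
Night shift: Line East 305/548 = 55.7%, the legacy line 25/37 = 67.6% → the legacy line
Overall: Line East 379/760 = 49.9%, the legacy line 658/1533 = 42.9% → Line East
The legacy line wins each shift group but Line East wins overall — the comparison reverses. The legacy line's units skew toward swing shift, which has a lower base rate.

Yes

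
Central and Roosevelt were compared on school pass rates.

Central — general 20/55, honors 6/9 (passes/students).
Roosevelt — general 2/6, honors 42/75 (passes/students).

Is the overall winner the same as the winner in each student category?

No

General: Central 20/55 = 36.4%, Roosevelt 2/6 = 33.3% → Central
Honors: Central 6/9 = 66.7%, Roosevelt 42/75 = 56.0% → Central
Overall: Central 26/64 = 40.6%, Roosevelt 44/81 = 54.3% → Roosevelt
Central wins each student group but Roosevelt wins overall — the comparison reverses. Central's students skew toward general, which has a lower base rate.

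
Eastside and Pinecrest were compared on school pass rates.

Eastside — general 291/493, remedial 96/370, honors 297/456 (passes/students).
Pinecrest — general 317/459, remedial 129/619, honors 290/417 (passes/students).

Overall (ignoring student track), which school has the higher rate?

Eastside

General: Eastside 291/493 = 59.0%, Pinecrest 317/459 = 69.1% → Pinecrest
Remedial: Eastside 96/370 = 25.9%, Pinecrest 129/619 = 20.8% → Eastside
Honors: Eastside 297/456 = 65.1%, Pinecrest 290/417 = 69.5% → Pinecrest
Overall: Eastside 684/1319 = 51.9%, Pinecrest 736/1495 = 49.2% → Eastside
(Neither sweeps every student group, but Eastside has the higher pooled rate.)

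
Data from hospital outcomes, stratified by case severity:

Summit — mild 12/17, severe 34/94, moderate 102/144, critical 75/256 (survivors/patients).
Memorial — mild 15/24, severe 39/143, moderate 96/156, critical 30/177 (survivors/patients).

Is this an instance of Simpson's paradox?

Mild: Summit 12/17 = 70.6%, Memorial 15/24 = 62.5% → Summit
Severe: Summit 34/94 = 36.2%, Memorial 39/143 = 27.3% → Summit
Moderate: Summit 102/144 = 70.8%, Memorial 96/156 = 61.5% → Summit
Critical: Summit 75/256 = 29.3%, Memorial 30/177 = 16.9% → Summit
Overall: Summit 223/511 = 43.6%, Memorial 180/500 = 36.0% → Summit
Summit wins overall and in every case group — no reversal.

No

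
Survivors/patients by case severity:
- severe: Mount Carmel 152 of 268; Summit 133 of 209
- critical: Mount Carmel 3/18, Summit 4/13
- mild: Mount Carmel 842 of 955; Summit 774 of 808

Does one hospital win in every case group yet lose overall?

No

Severe: Mount Carmel 152/268 = 56.7%, Summit 133/209 = 63.6% → Summit
Critical: Mount Carmel 3/18 = 16.7%, Summit 4/13 = 30.8% → Summit
Mild: Mount Carmel 842/955 = 88.2%, Summit 774/808 = 95.8% → Summit
Overall: Mount Carmel 997/1241 = 80.3%, Summit 911/1030 = 88.4% → Summit
Summit wins overall and in every case group — no reversal.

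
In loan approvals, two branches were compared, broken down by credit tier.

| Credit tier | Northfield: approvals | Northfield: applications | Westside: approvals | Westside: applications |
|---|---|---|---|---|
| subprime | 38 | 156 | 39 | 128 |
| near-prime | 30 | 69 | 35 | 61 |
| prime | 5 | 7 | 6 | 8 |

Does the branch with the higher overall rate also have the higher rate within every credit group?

Yes

Subprime: Northfield 38/156 = 24.4%, Westside 39/128 = 30.5% → Westside
Near-prime: Northfield 30/69 = 43.5%, Westside 35/61 = 57.4% → Westside
Prime: Northfield 5/7 = 71.4%, Westside 6/8 = 75.0% → Westside
Overall: Northfield 73/232 = 31.5%, Westside 80/197 = 40.6% → Westside
Westside wins overall and in every credit group — no reversal.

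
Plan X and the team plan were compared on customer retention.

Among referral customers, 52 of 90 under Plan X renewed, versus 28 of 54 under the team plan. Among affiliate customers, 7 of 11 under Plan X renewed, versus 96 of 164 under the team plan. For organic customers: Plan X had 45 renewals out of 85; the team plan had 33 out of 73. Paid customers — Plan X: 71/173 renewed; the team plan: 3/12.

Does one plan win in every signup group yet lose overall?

Referral: Plan X 52/90 = 57.8%, the team plan 28/54 = 51.9% → Plan X
Affiliate: Plan X 7/11 = 63.6%, the team plan 96/164 = 58.5% → Plan X
Organic: Plan X 45/85 = 52.9%, the team plan 33/73 = 45.2% → Plan X
Paid: Plan X 71/173 = 41.0%, the team plan 3/12 = 25.0% → Plan X
Overall: Plan X 175/359 = 48.7%, the team plan 160/303 = 52.8% → the team plan
Plan X wins each signup group but the team plan wins overall — the comparison reverses. Plan X's customers skew toward paid, which has a lower base rate.

Yes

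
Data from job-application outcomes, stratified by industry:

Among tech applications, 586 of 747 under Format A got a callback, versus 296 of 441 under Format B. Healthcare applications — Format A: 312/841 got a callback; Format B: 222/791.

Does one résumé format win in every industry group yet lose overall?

Tech: Format A 586/747 = 78.4%, Format B 296/441 = 67.1% → Format A
Healthcare: Format A 312/841 = 37.1%, Format B 222/791 = 28.1% → Format A
Overall: Format A 898/1588 = 56.5%, Format B 518/1232 = 42.0% → Format A
Format A wins overall and in every industry group — no reversal.

No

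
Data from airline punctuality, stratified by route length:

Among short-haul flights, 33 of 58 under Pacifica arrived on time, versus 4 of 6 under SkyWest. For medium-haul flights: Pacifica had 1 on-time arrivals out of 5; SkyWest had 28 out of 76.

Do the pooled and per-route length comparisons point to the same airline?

Short-haul: Pacifica 33/58 = 56.9%, SkyWest 4/6 = 66.7% → SkyWest
Medium-haul: Pacifica 1/5 = 20.0%, SkyWest 28/76 = 36.8% → SkyWest
Overall: Pacifica 34/63 = 54.0%, SkyWest 32/82 = 39.0% → Pacifica
SkyWest wins each route group but Pacifica wins overall — the comparison reverses. SkyWest's flights skew toward medium-haul, which has a lower base rate.

No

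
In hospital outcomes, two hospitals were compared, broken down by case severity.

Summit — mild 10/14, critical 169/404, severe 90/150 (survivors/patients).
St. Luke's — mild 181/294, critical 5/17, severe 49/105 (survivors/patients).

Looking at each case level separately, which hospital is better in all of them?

Mild: Summit 10/14 = 71.4%, St. Luke's 181/294 = 61.6% → Summit
Critical: Summit 169/404 = 41.8%, St. Luke's 5/17 = 29.4% → Summit
Severe: Summit 90/150 = 60.0%, St. Luke's 49/105 = 46.7% → Summit
Summit has the higher rate in all 3 groups.

Summit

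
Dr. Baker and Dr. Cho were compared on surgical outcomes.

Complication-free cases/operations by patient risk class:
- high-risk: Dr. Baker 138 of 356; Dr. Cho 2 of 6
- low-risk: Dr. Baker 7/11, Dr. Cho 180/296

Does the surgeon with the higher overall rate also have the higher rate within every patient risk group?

No

High-risk: Dr. Baker 138/356 = 38.8%, Dr. Cho 2/6 = 33.3% → Dr. Baker
Low-risk: Dr. Baker 7/11 = 63.6%, Dr. Cho 180/296 = 60.8% → Dr. Baker
Overall: Dr. Baker 145/367 = 39.5%, Dr. Cho 182/302 = 60.3% → Dr. Cho
Dr. Baker wins each patient risk group but Dr. Cho wins overall — the comparison reverses. Dr. Baker's operations skew toward high-risk, which has a lower base rate.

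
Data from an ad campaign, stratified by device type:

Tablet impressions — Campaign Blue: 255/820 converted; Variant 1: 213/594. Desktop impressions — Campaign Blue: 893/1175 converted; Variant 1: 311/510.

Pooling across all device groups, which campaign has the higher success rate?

Campaign Blue

Tablet: Campaign Blue 255/820 = 31.1%, Variant 1 213/594 = 35.9% → Variant 1
Desktop: Campaign Blue 893/1175 = 76.0%, Variant 1 311/510 = 61.0% → Campaign Blue
Overall: Campaign Blue 1148/1995 = 57.5%, Variant 1 524/1104 = 47.5% → Campaign Blue
(Neither sweeps every device group, but Campaign Blue has the higher pooled rate.)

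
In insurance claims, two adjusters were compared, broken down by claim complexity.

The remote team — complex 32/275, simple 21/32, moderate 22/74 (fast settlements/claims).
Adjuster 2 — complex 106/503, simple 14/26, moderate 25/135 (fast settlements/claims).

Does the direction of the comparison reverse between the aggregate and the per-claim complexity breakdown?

Complex: the remote team 32/275 = 11.6%, Adjuster 2 106/503 = 21.1% → Adjuster 2
Simple: the remote team 21/32 = 65.6%, Adjuster 2 14/26 = 53.8% → the remote team
Moderate: the remote team 22/74 = 29.7%, Adjuster 2 25/135 = 18.5% → the remote team
Overall: the remote team 75/381 = 19.7%, Adjuster 2 145/664 = 21.8% → Adjuster 2
Neither sweeps: the remote team wins 2 of 3 groups, Adjuster 2 wins 1. Adjuster 2 wins overall but not every group — no Simpson reversal.

No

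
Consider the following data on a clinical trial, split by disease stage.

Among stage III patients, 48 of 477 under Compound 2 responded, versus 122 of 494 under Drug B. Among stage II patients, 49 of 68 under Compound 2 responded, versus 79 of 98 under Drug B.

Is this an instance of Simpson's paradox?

No

Stage III: Compound 2 48/477 = 10.1%, Drug B 122/494 = 24.7% → Drug B
Stage II: Compound 2 49/68 = 72.1%, Drug B 79/98 = 80.6% → Drug B
Overall: Compound 2 97/545 = 17.8%, Drug B 201/592 = 34.0% → Drug B
Drug B wins overall and in every disease group — no reversal.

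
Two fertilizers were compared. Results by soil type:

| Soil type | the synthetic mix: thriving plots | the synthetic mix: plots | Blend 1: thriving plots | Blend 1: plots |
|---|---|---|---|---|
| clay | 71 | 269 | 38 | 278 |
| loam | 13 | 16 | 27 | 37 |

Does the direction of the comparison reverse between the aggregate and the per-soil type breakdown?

No

Clay: the synthetic mix 71/269 = 26.4%, Blend 1 38/278 = 13.7% → the synthetic mix
Loam: the synthetic mix 13/16 = 81.2%, Blend 1 27/37 = 73.0% → the synthetic mix
Overall: the synthetic mix 84/285 = 29.5%, Blend 1 65/315 = 20.6% → the synthetic mix
The synthetic mix wins overall and in every soil group — no reversal.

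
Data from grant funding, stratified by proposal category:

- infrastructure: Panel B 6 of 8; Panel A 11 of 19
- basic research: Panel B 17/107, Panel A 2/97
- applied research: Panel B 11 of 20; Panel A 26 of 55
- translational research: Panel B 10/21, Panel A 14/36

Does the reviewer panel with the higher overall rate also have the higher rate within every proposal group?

Yes

Infrastructure: Panel B 6/8 = 75.0%, Panel A 11/19 = 57.9% → Panel B
Basic research: Panel B 17/107 = 15.9%, Panel A 2/97 = 2.1% → Panel B
Applied research: Panel B 11/20 = 55.0%, Panel A 26/55 = 47.3% → Panel B
Translational research: Panel B 10/21 = 47.6%, Panel A 14/36 = 38.9% → Panel B
Overall: Panel B 44/156 = 28.2%, Panel A 53/207 = 25.6% → Panel B
Panel B wins overall and in every proposal group — no reversal.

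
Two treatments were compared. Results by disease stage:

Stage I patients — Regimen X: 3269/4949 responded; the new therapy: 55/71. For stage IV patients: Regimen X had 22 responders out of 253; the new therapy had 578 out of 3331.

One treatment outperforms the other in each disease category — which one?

Stage I: Regimen X 3269/4949 = 66.1%, the new therapy 55/71 = 77.5% → the new therapy
Stage IV: Regimen X 22/253 = 8.7%, the new therapy 578/3331 = 17.4% → the new therapy
The new therapy has the higher rate in both groups.

the new therapy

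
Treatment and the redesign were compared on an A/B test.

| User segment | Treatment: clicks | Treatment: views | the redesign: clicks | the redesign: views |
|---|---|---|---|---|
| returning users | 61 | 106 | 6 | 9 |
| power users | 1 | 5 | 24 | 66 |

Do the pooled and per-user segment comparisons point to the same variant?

Returning users: Treatment 61/106 = 57.5%, the redesign 6/9 = 66.7% → the redesign
Power users: Treatment 1/5 = 20.0%, the redesign 24/66 = 36.4% → the redesign
Overall: Treatment 62/111 = 55.9%, the redesign 30/75 = 40.0% → Treatment
The redesign wins each user group but Treatment wins overall — the comparison reverses. The redesign's views skew toward power users, which has a lower base rate.

No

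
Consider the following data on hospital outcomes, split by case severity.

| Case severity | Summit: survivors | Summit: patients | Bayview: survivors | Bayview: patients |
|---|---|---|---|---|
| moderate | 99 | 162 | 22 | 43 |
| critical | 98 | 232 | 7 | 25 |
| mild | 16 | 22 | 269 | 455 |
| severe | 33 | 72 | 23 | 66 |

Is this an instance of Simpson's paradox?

Moderate: Summit 99/162 = 61.1%, Bayview 22/43 = 51.2% → Summit
Critical: Summit 98/232 = 42.2%, Bayview 7/25 = 28.0% → Summit
Mild: Summit 16/22 = 72.7%, Bayview 269/455 = 59.1% → Summit
Severe: Summit 33/72 = 45.8%, Bayview 23/66 = 34.8% → Summit
Overall: Summit 246/488 = 50.4%, Bayview 321/589 = 54.5% → Bayview
Summit wins each case group but Bayview wins overall — the comparison reverses. Summit's patients skew toward critical, which has a lower base rate.

Yes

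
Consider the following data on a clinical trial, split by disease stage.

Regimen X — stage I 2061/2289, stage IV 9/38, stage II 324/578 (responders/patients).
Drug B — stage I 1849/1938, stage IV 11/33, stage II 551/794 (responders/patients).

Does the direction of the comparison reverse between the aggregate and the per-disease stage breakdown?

No

Stage I: Regimen X 2061/2289 = 90.0%, Drug B 1849/1938 = 95.4% → Drug B
Stage IV: Regimen X 9/38 = 23.7%, Drug B 11/33 = 33.3% → Drug B
Stage II: Regimen X 324/578 = 56.1%, Drug B 551/794 = 69.4% → Drug B
Overall: Regimen X 2394/2905 = 82.4%, Drug B 2411/2765 = 87.2% → Drug B
Drug B wins overall and in every disease group — no reversal.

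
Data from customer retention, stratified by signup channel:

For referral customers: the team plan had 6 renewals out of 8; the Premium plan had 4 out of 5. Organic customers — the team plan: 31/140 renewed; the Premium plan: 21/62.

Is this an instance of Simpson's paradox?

No

Referral: the team plan 6/8 = 75.0%, the Premium plan 4/5 = 80.0% → the Premium plan
Organic: the team plan 31/140 = 22.1%, the Premium plan 21/62 = 33.9% → the Premium plan
Overall: the team plan 37/148 = 25.0%, the Premium plan 25/67 = 37.3% → the Premium plan
The Premium plan wins overall and in every signup group — no reversal.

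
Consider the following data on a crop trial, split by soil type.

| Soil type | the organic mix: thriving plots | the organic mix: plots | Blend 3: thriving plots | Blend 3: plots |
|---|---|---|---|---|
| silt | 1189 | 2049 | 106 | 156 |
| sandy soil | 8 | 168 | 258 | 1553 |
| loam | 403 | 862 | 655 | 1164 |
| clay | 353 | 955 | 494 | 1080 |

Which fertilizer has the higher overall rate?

Silt: the organic mix 1189/2049 = 58.0%, Blend 3 106/156 = 67.9% → Blend 3
Sandy soil: the organic mix 8/168 = 4.8%, Blend 3 258/1553 = 16.6% → Blend 3
Loam: the organic mix 403/862 = 46.8%, Blend 3 655/1164 = 56.3% → Blend 3
Clay: the organic mix 353/955 = 37.0%, Blend 3 494/1080 = 45.7% → Blend 3
Overall: the organic mix 1953/4034 = 48.4%, Blend 3 1513/3953 = 38.3% → the organic mix
(Blend 3 wins every soil group but the organic mix wins overall — Blend 3's plots skew toward the low-rate sandy soil group.)

the organic mix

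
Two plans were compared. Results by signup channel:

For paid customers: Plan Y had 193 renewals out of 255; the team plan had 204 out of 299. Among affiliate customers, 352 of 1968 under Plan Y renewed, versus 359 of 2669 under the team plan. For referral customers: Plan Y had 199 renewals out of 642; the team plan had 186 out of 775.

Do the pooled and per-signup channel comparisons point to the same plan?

Paid: Plan Y 193/255 = 75.7%, the team plan 204/299 = 68.2% → Plan Y
Affiliate: Plan Y 352/1968 = 17.9%, the team plan 359/2669 = 13.5% → Plan Y
Referral: Plan Y 199/642 = 31.0%, the team plan 186/775 = 24.0% → Plan Y
Overall: Plan Y 744/2865 = 26.0%, the team plan 749/3743 = 20.0% → Plan Y
Plan Y wins overall and in every signup group — no reversal.

Yes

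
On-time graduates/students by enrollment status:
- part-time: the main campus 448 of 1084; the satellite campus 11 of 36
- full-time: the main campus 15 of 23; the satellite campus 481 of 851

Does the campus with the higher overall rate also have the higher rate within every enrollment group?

No

Part-time: the main campus 448/1084 = 41.3%, the satellite campus 11/36 = 30.6% → the main campus
Full-time: the main campus 15/23 = 65.2%, the satellite campus 481/851 = 56.5% → the main campus
Overall: the main campus 463/1107 = 41.8%, the satellite campus 492/887 = 55.5% → the satellite campus
The main campus wins each enrollment group but the satellite campus wins overall — the comparison reverses. The main campus's students skew toward part-time, which has a lower base rate.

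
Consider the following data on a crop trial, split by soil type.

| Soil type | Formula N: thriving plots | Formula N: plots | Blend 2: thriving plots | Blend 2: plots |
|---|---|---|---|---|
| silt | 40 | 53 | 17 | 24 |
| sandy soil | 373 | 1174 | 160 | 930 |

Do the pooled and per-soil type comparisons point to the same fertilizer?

Yes

Silt: Formula N 40/53 = 75.5%, Blend 2 17/24 = 70.8% → Formula N
Sandy soil: Formula N 373/1174 = 31.8%, Blend 2 160/930 = 17.2% → Formula N
Overall: Formula N 413/1227 = 33.7%, Blend 2 177/954 = 18.6% → Formula N
Formula N wins overall and in every soil group — no reversal.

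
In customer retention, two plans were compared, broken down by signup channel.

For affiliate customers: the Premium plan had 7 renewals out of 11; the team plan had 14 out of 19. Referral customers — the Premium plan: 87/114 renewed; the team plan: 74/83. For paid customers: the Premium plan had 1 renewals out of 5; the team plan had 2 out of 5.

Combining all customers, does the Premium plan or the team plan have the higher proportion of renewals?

Affiliate: the Premium plan 7/11 = 63.6%, the team plan 14/19 = 73.7% → the team plan
Referral: the Premium plan 87/114 = 76.3%, the team plan 74/83 = 89.2% → the team plan
Paid: the Premium plan 1/5 = 20.0%, the team plan 2/5 = 40.0% → the team plan
Overall: the Premium plan 95/130 = 73.1%, the team plan 90/107 = 84.1% → the team plan

the team plan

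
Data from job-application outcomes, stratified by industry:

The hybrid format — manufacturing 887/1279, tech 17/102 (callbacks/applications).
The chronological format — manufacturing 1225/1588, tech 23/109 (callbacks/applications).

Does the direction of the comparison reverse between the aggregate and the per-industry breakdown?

No

Manufacturing: the hybrid format 887/1279 = 69.4%, the chronological format 1225/1588 = 77.1% → the chronological format
Tech: the hybrid format 17/102 = 16.7%, the chronological format 23/109 = 21.1% → the chronological format
Overall: the hybrid format 904/1381 = 65.5%, the chronological format 1248/1697 = 73.5% → the chronological format
The chronological format wins overall and in every industry group — no reversal.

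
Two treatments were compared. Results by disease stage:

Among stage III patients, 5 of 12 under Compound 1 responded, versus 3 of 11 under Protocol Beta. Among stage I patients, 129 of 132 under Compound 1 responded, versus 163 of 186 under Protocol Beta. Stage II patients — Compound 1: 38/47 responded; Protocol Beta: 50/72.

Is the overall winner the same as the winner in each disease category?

Yes

Stage III: Compound 1 5/12 = 41.7%, Protocol Beta 3/11 = 27.3% → Compound 1
Stage I: Compound 1 129/132 = 97.7%, Protocol Beta 163/186 = 87.6% → Compound 1
Stage II: Compound 1 38/47 = 80.9%, Protocol Beta 50/72 = 69.4% → Compound 1
Overall: Compound 1 172/191 = 90.1%, Protocol Beta 216/269 = 80.3% → Compound 1
Compound 1 wins overall and in every disease group — no reversal.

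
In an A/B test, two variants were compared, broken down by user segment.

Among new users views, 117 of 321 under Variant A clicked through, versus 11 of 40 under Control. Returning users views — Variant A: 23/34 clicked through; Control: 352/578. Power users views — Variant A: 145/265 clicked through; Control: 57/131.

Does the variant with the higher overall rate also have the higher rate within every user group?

No

New users: Variant A 117/321 = 36.4%, Control 11/40 = 27.5% → Variant A
Returning users: Variant A 23/34 = 67.6%, Control 352/578 = 60.9% → Variant A
Power users: Variant A 145/265 = 54.7%, Control 57/131 = 43.5% → Variant A
Overall: Variant A 285/620 = 46.0%, Control 420/749 = 56.1% → Control
Variant A wins each user group but Control wins overall — the comparison reverses. Variant A's views skew toward new users, which has a lower base rate.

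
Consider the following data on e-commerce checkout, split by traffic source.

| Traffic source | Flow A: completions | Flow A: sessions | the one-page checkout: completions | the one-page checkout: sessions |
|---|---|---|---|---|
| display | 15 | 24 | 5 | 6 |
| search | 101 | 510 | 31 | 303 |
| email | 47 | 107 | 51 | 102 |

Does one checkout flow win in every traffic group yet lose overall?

No

Display: Flow A 15/24 = 62.5%, the one-page checkout 5/6 = 83.3% → the one-page checkout
Search: Flow A 101/510 = 19.8%, the one-page checkout 31/303 = 10.2% → Flow A
Email: Flow A 47/107 = 43.9%, the one-page checkout 51/102 = 50.0% → the one-page checkout
Overall: Flow A 163/641 = 25.4%, the one-page checkout 87/411 = 21.2% → Flow A
Neither sweeps: Flow A wins 1 of 3 groups, the one-page checkout wins 2. Flow A wins overall but not every group — no Simpson reversal.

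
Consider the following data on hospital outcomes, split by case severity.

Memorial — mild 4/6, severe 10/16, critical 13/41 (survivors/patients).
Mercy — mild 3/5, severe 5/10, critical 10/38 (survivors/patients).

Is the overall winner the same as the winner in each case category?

Mild: Memorial 4/6 = 66.7%, Mercy 3/5 = 60.0% → Memorial
Severe: Memorial 10/16 = 62.5%, Mercy 5/10 = 50.0% → Memorial
Critical: Memorial 13/41 = 31.7%, Mercy 10/38 = 26.3% → Memorial
Overall: Memorial 27/63 = 42.9%, Mercy 18/53 = 34.0% → Memorial
Memorial wins overall and in every case group — no reversal.

Yes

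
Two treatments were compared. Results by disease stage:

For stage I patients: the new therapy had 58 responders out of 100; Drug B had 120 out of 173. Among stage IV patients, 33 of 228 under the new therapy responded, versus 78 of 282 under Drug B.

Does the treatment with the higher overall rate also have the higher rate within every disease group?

Stage I: the new therapy 58/100 = 58.0%, Drug B 120/173 = 69.4% → Drug B
Stage IV: the new therapy 33/228 = 14.5%, Drug B 78/282 = 27.7% → Drug B
Overall: the new therapy 91/328 = 27.7%, Drug B 198/455 = 43.5% → Drug B
Drug B wins overall and in every disease group — no reversal.

Yes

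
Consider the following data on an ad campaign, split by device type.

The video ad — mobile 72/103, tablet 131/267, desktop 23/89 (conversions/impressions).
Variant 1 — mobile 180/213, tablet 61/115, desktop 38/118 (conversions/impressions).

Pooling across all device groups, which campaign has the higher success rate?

Variant 1

Mobile: the video ad 72/103 = 69.9%, Variant 1 180/213 = 84.5% → Variant 1
Tablet: the video ad 131/267 = 49.1%, Variant 1 61/115 = 53.0% → Variant 1
Desktop: the video ad 23/89 = 25.8%, Variant 1 38/118 = 32.2% → Variant 1
Overall: the video ad 226/459 = 49.2%, Variant 1 279/446 = 62.6% → Variant 1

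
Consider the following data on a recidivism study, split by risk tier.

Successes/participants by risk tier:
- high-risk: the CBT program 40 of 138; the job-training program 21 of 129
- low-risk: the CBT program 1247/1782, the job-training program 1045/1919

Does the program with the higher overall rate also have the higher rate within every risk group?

High-risk: the CBT program 40/138 = 29.0%, the job-training program 21/129 = 16.3% → the CBT program
Low-risk: the CBT program 1247/1782 = 70.0%, the job-training program 1045/1919 = 54.5% → the CBT program
Overall: the CBT program 1287/1920 = 67.0%, the job-training program 1066/2048 = 52.1% → the CBT program
The CBT program wins overall and in every risk group — no reversal.

Yes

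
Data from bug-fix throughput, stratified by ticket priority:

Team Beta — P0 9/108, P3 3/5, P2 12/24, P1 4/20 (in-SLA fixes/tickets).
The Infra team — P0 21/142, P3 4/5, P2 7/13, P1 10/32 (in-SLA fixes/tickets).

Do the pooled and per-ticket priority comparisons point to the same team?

P0: Team Beta 9/108 = 8.3%, the Infra team 21/142 = 14.8% → the Infra team
P3: Team Beta 3/5 = 60.0%, the Infra team 4/5 = 80.0% → the Infra team
P2: Team Beta 12/24 = 50.0%, the Infra team 7/13 = 53.8% → the Infra team
P1: Team Beta 4/20 = 20.0%, the Infra team 10/32 = 31.2% → the Infra team
Overall: Team Beta 28/157 = 17.8%, the Infra team 42/192 = 21.9% → the Infra team
The Infra team wins overall and in every ticket group — no reversal.

Yes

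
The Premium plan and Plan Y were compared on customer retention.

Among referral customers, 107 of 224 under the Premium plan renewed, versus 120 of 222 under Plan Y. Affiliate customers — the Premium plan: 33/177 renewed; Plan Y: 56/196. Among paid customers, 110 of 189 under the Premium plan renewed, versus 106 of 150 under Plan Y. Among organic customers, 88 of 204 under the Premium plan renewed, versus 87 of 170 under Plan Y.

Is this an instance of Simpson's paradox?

Referral: the Premium plan 107/224 = 47.8%, Plan Y 120/222 = 54.1% → Plan Y
Affiliate: the Premium plan 33/177 = 18.6%, Plan Y 56/196 = 28.6% → Plan Y
Paid: the Premium plan 110/189 = 58.2%, Plan Y 106/150 = 70.7% → Plan Y
Organic: the Premium plan 88/204 = 43.1%, Plan Y 87/170 = 51.2% → Plan Y
Overall: the Premium plan 338/794 = 42.6%, Plan Y 369/738 = 50.0% → Plan Y
Plan Y wins overall and in every signup group — no reversal.

No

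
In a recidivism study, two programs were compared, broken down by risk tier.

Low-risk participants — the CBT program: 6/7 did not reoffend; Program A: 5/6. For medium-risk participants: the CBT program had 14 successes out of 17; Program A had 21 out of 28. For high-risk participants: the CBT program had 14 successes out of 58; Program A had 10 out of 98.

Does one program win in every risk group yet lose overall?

Low-risk: the CBT program 6/7 = 85.7%, Program A 5/6 = 83.3% → the CBT program
Medium-risk: the CBT program 14/17 = 82.4%, Program A 21/28 = 75.0% → the CBT program
High-risk: the CBT program 14/58 = 24.1%, Program A 10/98 = 10.2% → the CBT program
Overall: the CBT program 34/82 = 41.5%, Program A 36/132 = 27.3% → the CBT program
The CBT program wins overall and in every risk group — no reversal.

No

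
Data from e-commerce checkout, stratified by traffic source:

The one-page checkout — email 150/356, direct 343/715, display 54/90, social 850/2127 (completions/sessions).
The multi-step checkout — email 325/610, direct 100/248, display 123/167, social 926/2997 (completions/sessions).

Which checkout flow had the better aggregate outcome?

the one-page checkout

Email: the one-page checkout 150/356 = 42.1%, the multi-step checkout 325/610 = 53.3% → the multi-step checkout
Direct: the one-page checkout 343/715 = 48.0%, the multi-step checkout 100/248 = 40.3% → the one-page checkout
Display: the one-page checkout 54/90 = 60.0%, the multi-step checkout 123/167 = 73.7% → the multi-step checkout
Social: the one-page checkout 850/2127 = 40.0%, the multi-step checkout 926/2997 = 30.9% → the one-page checkout
Overall: the one-page checkout 1397/3288 = 42.5%, the multi-step checkout 1474/4022 = 36.6% → the one-page checkout
(Neither sweeps every traffic group, but the one-page checkout has the higher pooled rate.)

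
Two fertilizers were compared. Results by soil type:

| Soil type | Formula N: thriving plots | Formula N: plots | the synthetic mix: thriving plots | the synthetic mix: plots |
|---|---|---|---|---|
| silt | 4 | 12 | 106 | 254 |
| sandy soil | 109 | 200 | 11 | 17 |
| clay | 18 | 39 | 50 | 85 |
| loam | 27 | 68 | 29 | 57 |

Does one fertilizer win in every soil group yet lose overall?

Yes

Silt: Formula N 4/12 = 33.3%, the synthetic mix 106/254 = 41.7% → the synthetic mix
Sandy soil: Formula N 109/200 = 54.5%, the synthetic mix 11/17 = 64.7% → the synthetic mix
Clay: Formula N 18/39 = 46.2%, the synthetic mix 50/85 = 58.8% → the synthetic mix
Loam: Formula N 27/68 = 39.7%, the synthetic mix 29/57 = 50.9% → the synthetic mix
Overall: Formula N 158/319 = 49.5%, the synthetic mix 196/413 = 47.5% → Formula N
The synthetic mix wins each soil group but Formula N wins overall — the comparison reverses. The synthetic mix's plots skew toward silt, which has a lower base rate.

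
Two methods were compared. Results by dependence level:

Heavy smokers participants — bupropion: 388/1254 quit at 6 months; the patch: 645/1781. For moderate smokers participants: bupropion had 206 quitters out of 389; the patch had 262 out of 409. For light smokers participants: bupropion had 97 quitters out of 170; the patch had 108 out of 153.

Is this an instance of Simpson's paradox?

No

Heavy smokers: bupropion 388/1254 = 30.9%, the patch 645/1781 = 36.2% → the patch
Moderate smokers: bupropion 206/389 = 53.0%, the patch 262/409 = 64.1% → the patch
Light smokers: bupropion 97/170 = 57.1%, the patch 108/153 = 70.6% → the patch
Overall: bupropion 691/1813 = 38.1%, the patch 1015/2343 = 43.3% → the patch
The patch wins overall and in every dependence group — no reversal.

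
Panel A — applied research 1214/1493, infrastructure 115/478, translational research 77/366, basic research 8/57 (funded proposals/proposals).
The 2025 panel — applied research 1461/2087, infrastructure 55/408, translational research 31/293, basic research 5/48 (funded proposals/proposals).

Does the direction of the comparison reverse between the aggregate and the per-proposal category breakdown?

No

Applied research: Panel A 1214/1493 = 81.3%, the 2025 panel 1461/2087 = 70.0% → Panel A
Infrastructure: Panel A 115/478 = 24.1%, the 2025 panel 55/408 = 13.5% → Panel A
Translational research: Panel A 77/366 = 21.0%, the 2025 panel 31/293 = 10.6% → Panel A
Basic research: Panel A 8/57 = 14.0%, the 2025 panel 5/48 = 10.4% → Panel A
Overall: Panel A 1414/2394 = 59.1%, the 2025 panel 1552/2836 = 54.7% → Panel A
Panel A wins overall and in every proposal group — no reversal.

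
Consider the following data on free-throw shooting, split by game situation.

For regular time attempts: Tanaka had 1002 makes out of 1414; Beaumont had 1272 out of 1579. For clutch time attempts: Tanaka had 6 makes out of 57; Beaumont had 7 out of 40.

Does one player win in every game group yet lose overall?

No

Regular time: Tanaka 1002/1414 = 70.9%, Beaumont 1272/1579 = 80.6% → Beaumont
Clutch time: Tanaka 6/57 = 10.5%, Beaumont 7/40 = 17.5% → Beaumont
Overall: Tanaka 1008/1471 = 68.5%, Beaumont 1279/1619 = 79.0% → Beaumont
Beaumont wins overall and in every game group — no reversal.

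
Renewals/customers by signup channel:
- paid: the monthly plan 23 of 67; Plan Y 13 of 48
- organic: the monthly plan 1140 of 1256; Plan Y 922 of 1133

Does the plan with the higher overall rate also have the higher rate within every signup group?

Paid: the monthly plan 23/67 = 34.3%, Plan Y 13/48 = 27.1% → the monthly plan
Organic: the monthly plan 1140/1256 = 90.8%, Plan Y 922/1133 = 81.4% → the monthly plan
Overall: the monthly plan 1163/1323 = 87.9%, Plan Y 935/1181 = 79.2% → the monthly plan
The monthly plan wins overall and in every signup group — no reversal.

Yes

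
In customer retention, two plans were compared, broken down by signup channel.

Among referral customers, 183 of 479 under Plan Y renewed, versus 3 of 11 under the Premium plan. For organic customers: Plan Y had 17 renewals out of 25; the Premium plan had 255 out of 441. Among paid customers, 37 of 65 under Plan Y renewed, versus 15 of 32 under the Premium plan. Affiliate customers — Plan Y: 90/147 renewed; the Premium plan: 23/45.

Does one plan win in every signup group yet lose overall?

Yes

Referral: Plan Y 183/479 = 38.2%, the Premium plan 3/11 = 27.3% → Plan Y
Organic: Plan Y 17/25 = 68.0%, the Premium plan 255/441 = 57.8% → Plan Y
Paid: Plan Y 37/65 = 56.9%, the Premium plan 15/32 = 46.9% → Plan Y
Affiliate: Plan Y 90/147 = 61.2%, the Premium plan 23/45 = 51.1% → Plan Y
Overall: Plan Y 327/716 = 45.7%, the Premium plan 296/529 = 56.0% → the Premium plan
Plan Y wins each signup group but the Premium plan wins overall — the comparison reverses. Plan Y's customers skew toward referral, which has a lower base rate.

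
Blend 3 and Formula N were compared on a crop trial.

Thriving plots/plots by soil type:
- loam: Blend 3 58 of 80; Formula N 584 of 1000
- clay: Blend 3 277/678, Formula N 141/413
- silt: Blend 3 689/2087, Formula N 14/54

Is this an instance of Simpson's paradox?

Yes

Loam: Blend 3 58/80 = 72.5%, Formula N 584/1000 = 58.4% → Blend 3
Clay: Blend 3 277/678 = 40.9%, Formula N 141/413 = 34.1% → Blend 3
Silt: Blend 3 689/2087 = 33.0%, Formula N 14/54 = 25.9% → Blend 3
Overall: Blend 3 1024/2845 = 36.0%, Formula N 739/1467 = 50.4% → Formula N
Blend 3 wins each soil group but Formula N wins overall — the comparison reverses. Blend 3's plots skew toward silt, which has a lower base rate.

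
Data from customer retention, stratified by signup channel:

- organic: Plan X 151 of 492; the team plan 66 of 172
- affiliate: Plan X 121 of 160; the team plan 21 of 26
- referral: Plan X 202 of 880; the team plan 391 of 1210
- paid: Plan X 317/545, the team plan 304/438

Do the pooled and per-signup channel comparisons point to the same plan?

Organic: Plan X 151/492 = 30.7%, the team plan 66/172 = 38.4% → the team plan
Affiliate: Plan X 121/160 = 75.6%, the team plan 21/26 = 80.8% → the team plan
Referral: Plan X 202/880 = 23.0%, the team plan 391/1210 = 32.3% → the team plan
Paid: Plan X 317/545 = 58.2%, the team plan 304/438 = 69.4% → the team plan
Overall: Plan X 791/2077 = 38.1%, the team plan 782/1846 = 42.4% → the team plan
The team plan wins overall and in every signup group — no reversal.

Yes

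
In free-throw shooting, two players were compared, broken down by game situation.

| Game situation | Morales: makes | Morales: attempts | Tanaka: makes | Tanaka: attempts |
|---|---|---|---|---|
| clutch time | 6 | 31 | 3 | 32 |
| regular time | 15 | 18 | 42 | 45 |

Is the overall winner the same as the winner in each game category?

Clutch time: Morales 6/31 = 19.4%, Tanaka 3/32 = 9.4% → Morales
Regular time: Morales 15/18 = 83.3%, Tanaka 42/45 = 93.3% → Tanaka
Overall: Morales 21/49 = 42.9%, Tanaka 45/77 = 58.4% → Tanaka
Neither sweeps: Morales wins 1 of 2 groups, Tanaka wins 1. Tanaka wins overall but not every group — no Simpson reversal.

No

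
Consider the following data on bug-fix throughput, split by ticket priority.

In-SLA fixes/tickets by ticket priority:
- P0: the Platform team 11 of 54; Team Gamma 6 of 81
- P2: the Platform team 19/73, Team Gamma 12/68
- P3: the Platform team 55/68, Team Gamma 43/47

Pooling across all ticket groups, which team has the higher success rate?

P0: the Platform team 11/54 = 20.4%, Team Gamma 6/81 = 7.4% → the Platform team
P2: the Platform team 19/73 = 26.0%, Team Gamma 12/68 = 17.6% → the Platform team
P3: the Platform team 55/68 = 80.9%, Team Gamma 43/47 = 91.5% → Team Gamma
Overall: the Platform team 85/195 = 43.6%, Team Gamma 61/196 = 31.1% → the Platform team
(Neither sweeps every ticket group, but the Platform team has the higher pooled rate.)

the Platform team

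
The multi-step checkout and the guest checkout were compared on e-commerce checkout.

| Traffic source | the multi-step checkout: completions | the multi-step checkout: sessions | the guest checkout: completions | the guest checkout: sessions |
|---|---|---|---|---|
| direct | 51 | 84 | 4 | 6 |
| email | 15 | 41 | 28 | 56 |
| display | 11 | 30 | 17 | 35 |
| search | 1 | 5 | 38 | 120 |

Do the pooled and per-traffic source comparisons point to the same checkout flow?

Direct: the multi-step checkout 51/84 = 60.7%, the guest checkout 4/6 = 66.7% → the guest checkout
Email: the multi-step checkout 15/41 = 36.6%, the guest checkout 28/56 = 50.0% → the guest checkout
Display: the multi-step checkout 11/30 = 36.7%, the guest checkout 17/35 = 48.6% → the guest checkout
Search: the multi-step checkout 1/5 = 20.0%, the guest checkout 38/120 = 31.7% → the guest checkout
Overall: the multi-step checkout 78/160 = 48.8%, the guest checkout 87/217 = 40.1% → the multi-step checkout
The guest checkout wins each traffic group but the multi-step checkout wins overall — the comparison reverses. The guest checkout's sessions skew toward search, which has a lower base rate.

No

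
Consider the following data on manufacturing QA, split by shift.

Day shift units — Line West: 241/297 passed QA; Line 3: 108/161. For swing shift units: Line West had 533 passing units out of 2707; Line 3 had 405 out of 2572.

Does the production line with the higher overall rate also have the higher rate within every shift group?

Day shift: Line West 241/297 = 81.1%, Line 3 108/161 = 67.1% → Line West
Swing shift: Line West 533/2707 = 19.7%, Line 3 405/2572 = 15.7% → Line West
Overall: Line West 774/3004 = 25.8%, Line 3 513/2733 = 18.8% → Line West
Line West wins overall and in every shift group — no reversal.

Yes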